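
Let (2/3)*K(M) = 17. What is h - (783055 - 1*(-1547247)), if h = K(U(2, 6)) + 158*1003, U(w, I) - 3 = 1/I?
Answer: -4343605/2 ≈ -2.1718e+6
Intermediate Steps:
U(w, I) = 3 + 1/I
K(M) = 51/2 (K(M) = (3/2)*17 = 51/2)
h = 316999/2 (h = 51/2 + 158*1003 = 51/2 + 158474 = 316999/2 ≈ 1.5850e+5)
h - (783055 - 1*(-1547247)) = 316999/2 - (783055 - 1*(-1547247)) = 316999/2 - (783055 + 1547247) = 316999/2 - 1*2330302 = 316999/2 - 2330302 = -4343605/2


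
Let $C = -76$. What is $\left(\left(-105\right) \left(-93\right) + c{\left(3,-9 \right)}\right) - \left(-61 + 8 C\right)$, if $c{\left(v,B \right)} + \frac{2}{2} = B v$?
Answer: $10406$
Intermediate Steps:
$c{\left(v,B \right)} = -1 + B v$
$\left(\left(-105\right) \left(-93\right) + c{\left(3,-9 \right)}\right) - \left(-61 + 8 C\right) = \left(\left(-105\right) \left(-93\right) - 28\right) + \left(\left(-8\right) \left(-76\right) + 61\right) = \left(9765 - 28\right) + \left(608 + 61\right) = \left(9765 - 28\right) + 669 = 9737 + 669 = 10406$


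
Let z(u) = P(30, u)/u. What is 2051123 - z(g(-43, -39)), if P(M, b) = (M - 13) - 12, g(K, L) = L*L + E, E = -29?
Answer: 3060275511/1492 ≈ 2.0511e+6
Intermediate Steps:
g(K, L) = -29 + L**2 (g(K, L) = L*L - 29 = L**2 - 29 = -29 + L**2)
P(M, b) = -25 + M (P(M, b) = (-13 + M) - 12 = -25 + M)
z(u) = 5/u (z(u) = (-25 + 30)/u = 5/u)
2051123 - z(g(-43, -39)) = 2051123 - 5/(-29 + (-39)**2) = 2051123 - 5/(-29 + 1521) = 2051123 - 5/1492 = 3060275511/1492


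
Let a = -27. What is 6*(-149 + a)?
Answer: -1056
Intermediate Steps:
6*(-149 + a) = 6*(-149 - 27) = 6*(-176) = -1056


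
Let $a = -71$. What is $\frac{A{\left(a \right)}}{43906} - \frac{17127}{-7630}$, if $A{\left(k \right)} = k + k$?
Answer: $\frac{375447301}{167501390} \approx 2.2415$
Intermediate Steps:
$A{\left(k \right)} = 2 k$
$\frac{A{\left(a \right)}}{43906} - \frac{17127}{-7630} = \frac{2 \left(-71\right)}{43906} - \frac{17127}{-7630} = \left(-142\right) \frac{1}{43906} - - \frac{17127}{7630} = - \frac{71}{21953} + \frac{17127}{7630} = \frac{375447301}{167501390}$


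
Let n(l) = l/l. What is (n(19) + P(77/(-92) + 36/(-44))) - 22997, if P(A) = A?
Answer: -23273627/1012 ≈ -22998.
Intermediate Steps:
n(l) = 1
(n(19) + P(77/(-92) + 36/(-44))) - 22997 = (1 + (77/(-92) + 36/(-44))) - 22997 = (1 + (77*(-1/92) + 36*(-1/44))) - 22997 = (1 + (-77/92 - 9/11)) - 22997 = (1 - 1675/1012) - 22997 = -663/1012 - 22997 = -23273627/1012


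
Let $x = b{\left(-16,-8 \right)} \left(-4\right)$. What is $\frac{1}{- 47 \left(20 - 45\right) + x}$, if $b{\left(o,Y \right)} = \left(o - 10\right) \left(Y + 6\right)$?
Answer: $\frac{1}{967} \approx 0.0010341$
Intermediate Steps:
$b{\left(o,Y \right)} = \left(-10 + o\right) \left(6 + Y\right)$
$x = -208$ ($x = \left(-60 - -80 + 6 \left(-16\right) - -128\right) \left(-4\right) = \left(-60 + 80 - 96 + 128\right) \left(-4\right) = 52 \left(-4\right) = -208$)
$\frac{1}{- 47 \left(20 - 45\right) + x} = \frac{1}{- 47 \left(20 - 45\right) - 208} = \frac{1}{\left(-47\right) \left(-25\right) - 208} = \frac{1}{1175 - 208} = \frac{1}{967}$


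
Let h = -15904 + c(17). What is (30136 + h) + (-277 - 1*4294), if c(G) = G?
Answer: 9678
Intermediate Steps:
h = -15887 (h = -15904 + 17 = -15887)
(30136 + h) + (-277 - 1*4294) = (30136 - 15887) + (-277 - 1*4294) = 14249 + (-277 - 4294) = 14249 - 4571 = 9678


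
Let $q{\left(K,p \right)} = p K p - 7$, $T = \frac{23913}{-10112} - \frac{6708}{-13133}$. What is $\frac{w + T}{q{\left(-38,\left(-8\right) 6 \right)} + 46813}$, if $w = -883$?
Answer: $\frac{117509409301}{5411105308416} \approx 0.021716$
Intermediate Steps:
$T = - \frac{246218133}{132800896}$ ($T = 23913 \left(- \frac{1}{10112}\right) - - \frac{6708}{13133} = - \frac{23913}{10112} + \frac{6708}{13133} = - \frac{246218133}{132800896} \approx -1.854$)
$q{\left(K,p \right)} = -7 + K p^{2}$ ($q{\left(K,p \right)} = K p p - 7 = K p^{2} - 7 = -7 + K p^{2}$)
$\frac{w + T}{q{\left(-38,\left(-8\right) 6 \right)} + 46813} = \frac{-883 - \frac{246218133}{132800896}}{\left(-7 - 38 \left(\left(-8\right) 6\right)^{2}\right) + 46813} = - \frac{117509409301}{132800896 \left(\left(-7 - 38 \left(-48\right)^{2}\right) + 46813\right)} = - \frac{117509409301}{132800896 \left(\left(-7 - 87552\right) + 46813\right)} = - \frac{117509409301}{132800896 \left(-87559 + 46813\right)} = - \frac{117509409301}{132800896 \left(-40746\right)} = \left(- \frac{117509409301}{132800896}\right) \left(- \frac{1}{40746}\right) = \frac{117509409301}{5411105308416}$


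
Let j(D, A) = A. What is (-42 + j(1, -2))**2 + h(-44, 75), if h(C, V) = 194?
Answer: 2130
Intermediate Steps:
(-42 + j(1, -2))**2 + h(-44, 75) = (-42 - 2)**2 + 194 = (-44)**2 + 194 = 1936 + 194 = 2130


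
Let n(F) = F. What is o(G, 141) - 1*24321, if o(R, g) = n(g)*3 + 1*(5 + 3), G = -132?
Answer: -23890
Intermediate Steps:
o(R, g) = 8 + 3*g (o(R, g) = g*3 + 1*(5 + 3) = 3*g + 1*8 = 3*g + 8 = 8 + 3*g)
o(G, 141) - 1*24321 = (8 + 3*141) - 1*24321 = (8 + 423) - 24321 = 431 - 24321 = -23890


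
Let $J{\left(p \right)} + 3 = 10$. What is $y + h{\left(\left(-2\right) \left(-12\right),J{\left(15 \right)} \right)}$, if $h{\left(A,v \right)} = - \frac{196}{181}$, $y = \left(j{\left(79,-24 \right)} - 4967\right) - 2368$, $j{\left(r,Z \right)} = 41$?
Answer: $- \frac{1320410}{181} \approx -7295.1$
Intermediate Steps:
$y = -7294$ ($y = \left(41 - 4967\right) - 2368 = -4926 - 2368 = -7294$)
$J{\left(p \right)} = 7$ ($J{\left(p \right)} = -3 + 10 = 7$)
$h{\left(A,v \right)} = - \frac{196}{181}$ ($h{\left(A,v \right)} = \left(-196\right) \frac{1}{181} = - \frac{196}{181}$)
$y + h{\left(\left(-2\right) \left(-12\right),J{\left(15 \right)} \right)} = -7294 - \frac{196}{181} = - \frac{1320410}{181}$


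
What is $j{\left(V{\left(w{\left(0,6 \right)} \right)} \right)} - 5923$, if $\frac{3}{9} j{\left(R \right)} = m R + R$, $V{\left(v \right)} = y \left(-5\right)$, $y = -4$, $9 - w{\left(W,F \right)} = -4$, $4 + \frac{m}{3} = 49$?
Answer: $2237$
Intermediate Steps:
$m = 135$ ($m = -12 + 3 \cdot 49 = -12 + 147 = 135$)
$w{\left(W,F \right)} = 13$ ($w{\left(W,F \right)} = 9 - -4 = 9 + 4 = 13$)
$V{\left(v \right)} = 20$ ($V{\left(v \right)} = \left(-4\right) \left(-5\right) = 20$)
$j{\left(R \right)} = 408 R$ ($j{\left(R \right)} = 3 \left(135 R + R\right) = 3 \cdot 136 R = 408 R$)
$j{\left(V{\left(w{\left(0,6 \right)} \right)} \right)} - 5923 = 408 \cdot 20 - 5923 = 8160 - 5923 = 2237$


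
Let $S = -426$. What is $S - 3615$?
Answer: $-4041$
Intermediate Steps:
$S - 3615 = -426 - 3615 = -4041$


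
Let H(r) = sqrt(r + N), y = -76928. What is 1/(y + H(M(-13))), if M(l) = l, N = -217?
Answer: -38464/2958958707 - I*sqrt(230)/5917917414 ≈ -1.2999e-5 - 2.5627e-9*I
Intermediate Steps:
H(r) = sqrt(-217 + r) (H(r) = sqrt(r - 217) = sqrt(-217 + r))
1/(y + H(M(-13))) = 1/(-76928 + sqrt(-217 - 13)) = 1/(-76928 + sqrt(-230)) = 1/(-76928 + I*sqrt(230))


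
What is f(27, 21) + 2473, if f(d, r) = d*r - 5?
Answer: 3035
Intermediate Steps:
f(d, r) = -5 + d*r
f(27, 21) + 2473 = (-5 + 27*21) + 2473 = (-5 + 567) + 2473 = 562 + 2473 = 3035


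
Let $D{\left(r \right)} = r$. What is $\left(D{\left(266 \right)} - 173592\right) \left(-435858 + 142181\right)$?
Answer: $50901859702$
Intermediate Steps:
$\left(D{\left(266 \right)} - 173592\right) \left(-435858 + 142181\right) = \left(266 - 173592\right) \left(-435858 + 142181\right) = \left(-173326\right) \left(-293677\right) = 50901859702$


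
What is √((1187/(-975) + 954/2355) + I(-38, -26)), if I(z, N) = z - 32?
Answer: I*√66370864677/30615 ≈ 8.415*I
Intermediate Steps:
I(z, N) = -32 + z
√((1187/(-975) + 954/2355) + I(-38, -26)) = √((1187/(-975) + 954/2355) + (-32 - 38)) = √((1187*(-1/975) + 954*(1/2355)) - 70) = √((-1187/975 + 318/785) - 70) = √(-124349/153075 - 70) = √(-10839599/153075) = I*√66370864677/30615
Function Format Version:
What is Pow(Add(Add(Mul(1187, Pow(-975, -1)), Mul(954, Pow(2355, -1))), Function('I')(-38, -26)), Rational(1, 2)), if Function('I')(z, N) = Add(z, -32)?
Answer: Mul(Rational(1, 30615), I, Pow(66370864677, Rational(1, 2))) ≈ Mul(8.4150, I)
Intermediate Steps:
Function('I')(z, N) = Add(-32, z)
Pow(Add(Add(Mul(1187, Pow(-975, -1)), Mul(954, Pow(2355, -1))), Function('I')(-38, -26)), Rational(1, 2)) = Pow(Add(Add(Mul(1187, Pow(-975, -1)), Mul(954, Pow(2355, -1))), Add(-32, -38)), Rational(1, 2)) = Pow(Add(Add(Mul(1187, Rational(-1, 975)), Mul(954, Rational(1, 2355))), -70), Rational(1, 2)) = Pow(Add(Add(Rational(-1187, 975), Rational(318, 785)), -70), Rational(1, 2)) = Pow(Add(Rational(-124349, 153075), -70), Rational(1, 2)) = Pow(Rational(-10839599, 153075), Rational(1, 2)) = Mul(Rational(1, 30615), I, Pow(66370864677, Rational(1, 2)))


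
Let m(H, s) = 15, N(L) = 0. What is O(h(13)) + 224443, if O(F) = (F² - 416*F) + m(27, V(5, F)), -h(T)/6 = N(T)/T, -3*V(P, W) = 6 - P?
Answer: 224458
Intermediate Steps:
V(P, W) = -2 + P/3 (V(P, W) = -(6 - P)/3 = -2 + P/3)
h(T) = 0 (h(T) = -0/T = -6*0 = 0)
O(F) = 15 + F² - 416*F (O(F) = (F² - 416*F) + 15 = 15 + F² - 416*F)
O(h(13)) + 224443 = (15 + 0² - 416*0) + 224443 = (15 + 0 + 0) + 224443 = 15 + 224443 = 224458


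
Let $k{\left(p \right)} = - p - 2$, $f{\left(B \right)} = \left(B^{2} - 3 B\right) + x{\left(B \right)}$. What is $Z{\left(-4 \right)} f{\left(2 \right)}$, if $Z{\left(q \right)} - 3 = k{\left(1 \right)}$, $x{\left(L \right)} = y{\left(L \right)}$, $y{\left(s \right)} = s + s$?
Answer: $0$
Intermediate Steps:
$y{\left(s \right)} = 2 s$
$x{\left(L \right)} = 2 L$
$f{\left(B \right)} = B^{2} - B$ ($f{\left(B \right)} = \left(B^{2} - 3 B\right) + 2 B = B^{2} - B$)
$k{\left(p \right)} = -2 - p$
$Z{\left(q \right)} = 0$ ($Z{\left(q \right)} = 3 - 3 = 0$)
$Z{\left(-4 \right)} f{\left(2 \right)} = 0 \cdot 2 \left(-1 + 2\right) = 0 \cdot 2 \cdot 1 = 0 \cdot 2 = 0$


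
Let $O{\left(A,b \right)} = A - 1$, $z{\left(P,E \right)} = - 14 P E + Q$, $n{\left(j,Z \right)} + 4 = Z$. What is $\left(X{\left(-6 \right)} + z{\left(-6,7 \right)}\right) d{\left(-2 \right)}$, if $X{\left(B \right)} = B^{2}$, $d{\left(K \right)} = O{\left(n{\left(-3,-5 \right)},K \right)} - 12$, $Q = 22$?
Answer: $-14212$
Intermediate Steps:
$n{\left(j,Z \right)} = -4 + Z$
$z{\left(P,E \right)} = 22 - 14 E P$ ($z{\left(P,E \right)} = - 14 P E + 22 = - 14 E P + 22 = 22 - 14 E P$)
$O{\left(A,b \right)} = -1 + A$
$d{\left(K \right)} = -22$ ($d{\left(K \right)} = \left(-1 - 9\right) - 12 = -10 - 12 = -22$)
$\left(X{\left(-6 \right)} + z{\left(-6,7 \right)}\right) d{\left(-2 \right)} = \left(\left(-6\right)^{2} - \left(-22 + 98 \left(-6\right)\right)\right) \left(-22\right) = \left(36 + \left(22 + 588\right)\right) \left(-22\right) = \left(36 + 610\right) \left(-22\right) = 646 \left(-22\right) = -14212$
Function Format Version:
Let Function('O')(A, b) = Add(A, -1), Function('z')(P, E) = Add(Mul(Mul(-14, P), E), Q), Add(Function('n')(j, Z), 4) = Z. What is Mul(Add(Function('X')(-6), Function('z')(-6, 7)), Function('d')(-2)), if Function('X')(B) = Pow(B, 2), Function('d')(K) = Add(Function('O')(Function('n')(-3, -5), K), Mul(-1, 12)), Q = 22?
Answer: -14212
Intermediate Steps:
Function('n')(j, Z) = Add(-4, Z)
Function('z')(P, E) = Add(22, Mul(-14, E, P)) (Function('z')(P, E) = Add(Mul(Mul(-14, P), E), 22) = Add(Mul(-14, E, P), 22) = Add(22, Mul(-14, E, P)))
Function('O')(A, b) = Add(-1, A)
Function('d')(K) = -22 (Function('d')(K) = Add(Add(-1, Add(-4, -5)), Mul(-1, 12)) = Add(Add(-1, -9), -12) = Add(-10, -12) = -22)
Mul(Add(Function('X')(-6), Function('z')(-6, 7)), Function('d')(-2)) = Mul(Add(Pow(-6, 2), Add(22, Mul(-14, 7, -6))), -22) = Mul(Add(36, Add(22, 588)), -22) = Mul(Add(36, 610), -22) = Mul(646, -22) = -14212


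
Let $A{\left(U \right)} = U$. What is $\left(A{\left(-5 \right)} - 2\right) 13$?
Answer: $-91$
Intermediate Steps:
$\left(A{\left(-5 \right)} - 2\right) 13 = \left(-5 - 2\right) 13 = \left(-7\right) 13 = -91$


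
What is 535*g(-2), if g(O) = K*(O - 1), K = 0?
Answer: 0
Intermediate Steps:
g(O) = 0 (g(O) = 0*(O - 1) = 0*(-1 + O) = 0)
535*g(-2) = 535*0 = 0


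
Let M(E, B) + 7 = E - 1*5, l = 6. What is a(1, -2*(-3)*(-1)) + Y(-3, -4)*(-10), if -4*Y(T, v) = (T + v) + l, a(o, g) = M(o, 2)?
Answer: -27/2 ≈ -13.500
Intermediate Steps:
M(E, B) = -12 + E (M(E, B) = -7 + (E - 1*5) = -7 + (E - 5) = -7 + (-5 + E) = -12 + E)
a(o, g) = -12 + o
Y(T, v) = -3/2 - T/4 - v/4 (Y(T, v) = -((T + v) + 6)/4 = -(6 + T + v)/4 = -3/2 - T/4 - v/4)
a(1, -2*(-3)*(-1)) + Y(-3, -4)*(-10) = (-12 + 1) + (-3/2 - 1/4*(-3) - 1/4*(-4))*(-10) = -11 + (-3/2 + 3/4 + 1)*(-10) = -11 + (1/4)*(-10) = -11 - 5/2 = -27/2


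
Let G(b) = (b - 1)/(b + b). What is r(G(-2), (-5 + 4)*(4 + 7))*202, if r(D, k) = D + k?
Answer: -4141/2 ≈ -2070.5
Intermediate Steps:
G(b) = (-1 + b)/(2*b) (G(b) = (-1 + b)/((2*b)) = (-1 + b)*(1/(2*b)) = (-1 + b)/(2*b))
r(G(-2), (-5 + 4)*(4 + 7))*202 = ((½)*(-1 - 2)/(-2) + (-5 + 4)*(4 + 7))*202 = ((½)*(-½)*(-3) - 1*11)*202 = (¾ - 11)*202 = -41/4*202 = -4141/2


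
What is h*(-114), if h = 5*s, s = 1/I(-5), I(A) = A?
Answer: 114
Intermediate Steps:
s = -⅕ (s = 1/(-5) = -⅕ ≈ -0.20000)
h = -1 (h = 5*(-⅕) = -1)
h*(-114) = -1*(-114) = 114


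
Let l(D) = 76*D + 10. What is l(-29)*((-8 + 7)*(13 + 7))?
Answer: 43880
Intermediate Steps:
l(D) = 10 + 76*D
l(-29)*((-8 + 7)*(13 + 7)) = (10 + 76*(-29))*((-8 + 7)*(13 + 7)) = (10 - 2204)*(-1*20) = -2194*(-20) = 43880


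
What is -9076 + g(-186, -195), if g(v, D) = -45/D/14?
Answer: -1651829/182 ≈ -9076.0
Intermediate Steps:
g(v, D) = -45/(14*D) (g(v, D) = -45/D*(1/14) = -45/(14*D))
-9076 + g(-186, -195) = -9076 - 45/14/(-195) = -9076 - 45/14*(-1/195) = -9076 + 3/182 = -1651829/182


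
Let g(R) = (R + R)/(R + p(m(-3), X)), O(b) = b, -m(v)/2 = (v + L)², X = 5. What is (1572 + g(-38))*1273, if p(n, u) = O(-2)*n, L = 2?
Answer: 34068026/17 ≈ 2.0040e+6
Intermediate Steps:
m(v) = -2*(2 + v)² (m(v) = -2*(v + 2)² = -2*(2 + v)²)
p(n, u) = -2*n
g(R) = 2*R/(4 + R) (g(R) = (R + R)/(R - (-4)*(2 - 3)²) = (2*R)/(R - (-4)*(-1)²) = (2*R)/(R - (-4)) = (2*R)/(R - 2*(-2)) = (2*R)/(R + 4) = (2*R)/(4 + R) = 2*R/(4 + R))
(1572 + g(-38))*1273 = (1572 + 2*(-38)/(4 - 38))*1273 = (1572 + 2*(-38)/(-34))*1273 = (1572 + 2*(-38)*(-1/34))*1273 = (1572 + 38/17)*1273 = (26762/17)*1273 = 34068026/17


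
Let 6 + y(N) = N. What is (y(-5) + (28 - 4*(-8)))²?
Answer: 2401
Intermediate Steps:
y(N) = -6 + N
(y(-5) + (28 - 4*(-8)))² = ((-6 - 5) + (28 - 4*(-8)))² = (-11 + (28 + 32))² = (-11 + 60)² = 49² = 2401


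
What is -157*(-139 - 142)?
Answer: 44117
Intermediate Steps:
-157*(-139 - 142) = -157*(-281) = 44117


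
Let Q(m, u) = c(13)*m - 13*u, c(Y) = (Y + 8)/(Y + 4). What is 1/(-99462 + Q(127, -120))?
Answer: -17/1661667 ≈ -1.0231e-5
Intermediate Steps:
c(Y) = (8 + Y)/(4 + Y)
Q(m, u) = -13*u + 21*m/17 (Q(m, u) = ((8 + 13)/(4 + 13))*m - 13*u = (21/17)*m - 13*u = ((1/17)*21)*m - 13*u = 21*m/17 - 13*u = -13*u + 21*m/17)
1/(-99462 + Q(127, -120)) = 1/(-99462 + (-13*(-120) + (21/17)*127)) = 1/(-99462 + (1560 + 2667/17)) = 1/(-99462 + 29187/17) = 1/(-1661667/17) = -17/1661667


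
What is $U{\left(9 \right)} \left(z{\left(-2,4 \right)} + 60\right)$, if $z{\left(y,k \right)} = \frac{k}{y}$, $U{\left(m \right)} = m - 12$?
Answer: $-174$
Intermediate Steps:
$U{\left(m \right)} = -12 + m$
$U{\left(9 \right)} \left(z{\left(-2,4 \right)} + 60\right) = \left(-12 + 9\right) \left(\frac{4}{-2} + 60\right) = - 3 \left(4 \left(- \frac{1}{2}\right) + 60\right) = - 3 \left(-2 + 60\right) = \left(-3\right) 58 = -174$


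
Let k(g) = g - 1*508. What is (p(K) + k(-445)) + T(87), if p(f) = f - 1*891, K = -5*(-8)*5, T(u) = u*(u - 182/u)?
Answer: 5743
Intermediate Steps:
K = 200 (K = 40*5 = 200)
k(g) = -508 + g (k(g) = g - 508 = -508 + g)
p(f) = -891 + f (p(f) = f - 891 = -891 + f)
(p(K) + k(-445)) + T(87) = ((-891 + 200) + (-508 - 445)) + (-182 + 87²) = (-691 - 953) + (-182 + 7569) = -1644 + 7387 = 5743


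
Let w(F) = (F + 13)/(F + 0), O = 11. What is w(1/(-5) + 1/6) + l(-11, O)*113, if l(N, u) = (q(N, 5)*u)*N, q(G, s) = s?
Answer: -68754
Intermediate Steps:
w(F) = (13 + F)/F
l(N, u) = 5*N*u (l(N, u) = (5*u)*N = 5*N*u)
w(1/(-5) + 1/6) + l(-11, O)*113 = (13 + (1/(-5) + 1/6))/(1/(-5) + 1/6) + (5*(-11)*11)*113 = (13 + (1*(-⅕) + 1*(⅙)))/(1*(-⅕) + 1*(⅙)) - 605*113 = (13 + (-⅕ + ⅙))/(-⅕ + ⅙) - 68365 = (13 - 1/30)/(-1/30) - 68365 = -30*389/30 - 68365 = -389 - 68365 = -68754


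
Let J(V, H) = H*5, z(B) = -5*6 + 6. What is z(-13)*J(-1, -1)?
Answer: 120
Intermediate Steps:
z(B) = -24 (z(B) = -30 + 6 = -24)
J(V, H) = 5*H
z(-13)*J(-1, -1) = -120*(-1) = -24*(-5) = 120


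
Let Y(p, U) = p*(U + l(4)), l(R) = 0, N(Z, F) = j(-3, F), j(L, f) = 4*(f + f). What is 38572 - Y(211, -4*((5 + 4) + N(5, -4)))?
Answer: 19160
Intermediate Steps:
j(L, f) = 8*f (j(L, f) = 4*(2*f) = 8*f)
N(Z, F) = 8*F
Y(p, U) = U*p (Y(p, U) = p*(U + 0) = p*U = U*p)
38572 - Y(211, -4*((5 + 4) + N(5, -4))) = 38572 - (-4*((5 + 4) + 8*(-4)))*211 = 38572 - (-4*(9 - 32))*211 = 38572 - (-4*(-23))*211 = 38572 - 92*211 = 38572 - 1*19412 = 38572 - 19412 = 19160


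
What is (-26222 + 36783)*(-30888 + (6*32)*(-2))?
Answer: -330263592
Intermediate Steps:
(-26222 + 36783)*(-30888 + (6*32)*(-2)) = 10561*(-30888 + 192*(-2)) = 10561*(-30888 - 384) = 10561*(-31272) = -330263592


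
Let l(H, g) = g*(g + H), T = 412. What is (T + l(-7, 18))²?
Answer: 372100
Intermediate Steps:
l(H, g) = g*(H + g)
(T + l(-7, 18))² = (412 + 18*(-7 + 18))² = (412 + 18*11)² = (412 + 198)² = 610² = 372100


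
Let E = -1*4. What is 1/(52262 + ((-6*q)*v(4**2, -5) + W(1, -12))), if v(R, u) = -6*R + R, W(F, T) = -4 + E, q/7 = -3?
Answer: 1/42174 ≈ 2.3711e-5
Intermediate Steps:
q = -21 (q = 7*(-3) = -21)
E = -4
W(F, T) = -8 (W(F, T) = -4 - 4 = -8)
v(R, u) = -5*R
1/(52262 + ((-6*q)*v(4**2, -5) + W(1, -12))) = 1/(52262 + ((-6*(-21))*(-5*4**2) - 8)) = 1/(52262 + (126*(-5*16) - 8)) = 1/(52262 + (126*(-80) - 8)) = 1/(52262 + (-10080 - 8)) = 1/(52262 - 10088) = 1/42174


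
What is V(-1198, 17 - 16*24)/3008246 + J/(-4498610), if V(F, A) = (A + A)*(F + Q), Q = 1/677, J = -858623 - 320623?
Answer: 1269921493637908/2290447647316655 ≈ 0.55444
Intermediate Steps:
J = -1179246
Q = 1/677 ≈ 0.0014771
V(F, A) = 2*A*(1/677 + F) (V(F, A) = (A + A)*(F + 1/677) = (2*A)*(1/677 + F) = 2*A*(1/677 + F))
V(-1198, 17 - 16*24)/3008246 + J/(-4498610) = (2*(17 - 16*24)*(1 + 677*(-1198))/677)/3008246 - 1179246/(-4498610) = (2*(17 - 384)*(1 - 811046)/677)*(1/3008246) - 1179246*(-1/4498610) = ((2/677)*(-367)*(-811045))*(1/3008246) + 589623/2249305 = (595307030/677)*(1/3008246) + 589623/2249305 = 297653515/1018291271 + 589623/2249305 = 1269921493637908/2290447647316655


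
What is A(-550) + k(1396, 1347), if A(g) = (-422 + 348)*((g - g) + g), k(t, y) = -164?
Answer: 40536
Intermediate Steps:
A(g) = -74*g (A(g) = -74*(0 + g) = -74*g)
A(-550) + k(1396, 1347) = -74*(-550) - 164 = 40700 - 164 = 40536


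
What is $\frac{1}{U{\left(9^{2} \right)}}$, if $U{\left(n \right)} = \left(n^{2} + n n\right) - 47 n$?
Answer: $\frac{1}{9315} \approx 0.00010735$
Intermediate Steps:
$U{\left(n \right)} = - 47 n + 2 n^{2}$ ($U{\left(n \right)} = \left(n^{2} + n^{2}\right) - 47 n = 2 n^{2} - 47 n = - 47 n + 2 n^{2}$)
$\frac{1}{U{\left(9^{2} \right)}} = \frac{1}{9^{2} \left(-47 + 2 \cdot 9^{2}\right)} = \frac{1}{81 \left(-47 + 2 \cdot 81\right)} = \frac{1}{81 \left(-47 + 162\right)} = \frac{1}{81 \cdot 115} = \frac{1}{9315}$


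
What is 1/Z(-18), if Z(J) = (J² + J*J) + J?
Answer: 1/630 ≈ 0.0015873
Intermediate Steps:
Z(J) = J + 2*J² (Z(J) = (J² + J²) + J = 2*J² + J = J + 2*J²)
1/Z(-18) = 1/(-18*(1 + 2*(-18))) = 1/(-18*(1 - 36)) = 1/(-18*(-35)) = 1/630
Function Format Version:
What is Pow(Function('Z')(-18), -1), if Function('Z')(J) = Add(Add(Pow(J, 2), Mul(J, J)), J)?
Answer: Rational(1, 630) ≈ 0.0015873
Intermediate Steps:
Function('Z')(J) = Add(J, Mul(2, Pow(J, 2))) (Function('Z')(J) = Add(Add(Pow(J, 2), Pow(J, 2)), J) = Add(Mul(2, Pow(J, 2)), J) = Add(J, Mul(2, Pow(J, 2))))
Pow(Function('Z')(-18), -1) = Pow(Mul(-18, Add(1, Mul(2, -18))), -1) = Pow(Mul(-18, Add(1, -36)), -1) = Pow(Mul(-18, -35), -1) = Pow(630, -1) = Rational(1, 630)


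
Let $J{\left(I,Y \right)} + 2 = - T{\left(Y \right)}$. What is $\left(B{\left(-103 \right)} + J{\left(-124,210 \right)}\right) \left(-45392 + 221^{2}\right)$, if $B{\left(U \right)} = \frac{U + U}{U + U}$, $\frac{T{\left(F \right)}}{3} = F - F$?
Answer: $-3449$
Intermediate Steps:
$T{\left(F \right)} = 0$ ($T{\left(F \right)} = 3 \left(F - F\right) = 3 \cdot 0 = 0$)
$B{\left(U \right)} = 1$ ($B{\left(U \right)} = \frac{2 U}{2 U} = 2 U \frac{1}{2 U} = 1$)
$J{\left(I,Y \right)} = -2$ ($J{\left(I,Y \right)} = -2 - 0 = -2 + 0 = -2$)
$\left(B{\left(-103 \right)} + J{\left(-124,210 \right)}\right) \left(-45392 + 221^{2}\right) = \left(1 - 2\right) \left(-45392 + 221^{2}\right) = - (-45392 + 48841) = \left(-1\right) 3449 = -3449$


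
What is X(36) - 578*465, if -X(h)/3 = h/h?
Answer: -268773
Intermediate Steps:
X(h) = -3 (X(h) = -3*h/h = -3*1 = -3)
X(36) - 578*465 = -3 - 578*465 = -3 - 268770 = -268773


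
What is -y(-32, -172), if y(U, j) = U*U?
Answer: -1024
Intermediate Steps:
y(U, j) = U²
-y(-32, -172) = -1*(-32)² = -1*1024 = -1024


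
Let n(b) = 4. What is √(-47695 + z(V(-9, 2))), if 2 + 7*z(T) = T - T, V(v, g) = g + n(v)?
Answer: I*√2337069/7 ≈ 218.39*I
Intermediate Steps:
V(v, g) = 4 + g (V(v, g) = g + 4 = 4 + g)
z(T) = -2/7 (z(T) = -2/7 + (T - T)/7 = -2/7 + (⅐)*0 = -2/7 + 0 = -2/7)
√(-47695 + z(V(-9, 2))) = √(-47695 - 2/7) = √(-333867/7) = I*√2337069/7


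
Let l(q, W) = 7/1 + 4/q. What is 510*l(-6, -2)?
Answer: 3230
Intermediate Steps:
l(q, W) = 7 + 4/q (l(q, W) = 7*1 + 4/q = 7 + 4/q)
510*l(-6, -2) = 510*(7 + 4/(-6)) = 510*(7 + 4*(-⅙)) = 510*(7 - ⅔) = 510*(19/3) = 3230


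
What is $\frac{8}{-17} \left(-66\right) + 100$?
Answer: $\frac{2228}{17} \approx 131.06$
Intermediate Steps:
$\frac{8}{-17} \left(-66\right) + 100 = 8 \left(- \frac{1}{17}\right) \left(-66\right) + 100 = \left(- \frac{8}{17}\right) \left(-66\right) + 100 = \frac{528}{17} + 100 = \frac{2228}{17}$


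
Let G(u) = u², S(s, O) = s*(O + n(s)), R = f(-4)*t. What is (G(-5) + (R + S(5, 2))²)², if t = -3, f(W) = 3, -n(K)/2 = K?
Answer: 5885476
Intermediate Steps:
n(K) = -2*K
R = -9 (R = 3*(-3) = -9)
S(s, O) = s*(O - 2*s)
(G(-5) + (R + S(5, 2))²)² = ((-5)² + (-9 + 5*(2 - 2*5))²)² = (25 + (-9 + 5*(2 - 10))²)² = (25 + (-9 + 5*(-8))²)² = (25 + (-9 - 40)²)² = (25 + (-49)²)² = (25 + 2401)² = 2426² = 5885476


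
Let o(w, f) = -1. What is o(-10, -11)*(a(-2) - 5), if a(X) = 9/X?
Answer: 19/2 ≈ 9.5000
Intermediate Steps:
o(-10, -11)*(a(-2) - 5) = -(9/(-2) - 5) = -(9*(-½) - 5) = -(-9/2 - 5) = -1*(-19/2) = 19/2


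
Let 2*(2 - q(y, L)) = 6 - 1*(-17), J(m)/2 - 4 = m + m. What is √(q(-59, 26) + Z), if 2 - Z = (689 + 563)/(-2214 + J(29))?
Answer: I*√30144070/2090 ≈ 2.627*I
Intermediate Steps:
J(m) = 8 + 4*m (J(m) = 8 + 2*(m + m) = 8 + 2*(2*m) = 8 + 4*m)
q(y, L) = -19/2 (q(y, L) = 2 - (6 - 1*(-17))/2 = 2 - (6 + 17)/2 = 2 - ½*23 = 2 - 23/2 = -19/2)
Z = 2716/1045 (Z = 2 - (689 + 563)/(-2214 + (8 + 4*29)) = 2 - 1252/(-2214 + (8 + 116)) = 2 - 1252/(-2214 + 124) = 2 - 1252/(-2090) = 2 - 1252*(-1)/2090 = 2 - 1*(-626/1045) = 2 + 626/1045 = 2716/1045 ≈ 2.5990)
√(q(-59, 26) + Z) = √(-19/2 + 2716/1045) = √(-14423/2090) = I*√30144070/2090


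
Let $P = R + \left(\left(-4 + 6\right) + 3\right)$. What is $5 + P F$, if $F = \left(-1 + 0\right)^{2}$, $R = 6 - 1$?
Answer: $15$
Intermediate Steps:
$R = 5$
$F = 1$ ($F = \left(-1\right)^{2} = 1$)
$P = 10$ ($P = 5 + \left(\left(-4 + 6\right) + 3\right) = 5 + \left(2 + 3\right) = 5 + 5 = 10$)
$5 + P F = 5 + 10 \cdot 1 = 5 + 10 = 15$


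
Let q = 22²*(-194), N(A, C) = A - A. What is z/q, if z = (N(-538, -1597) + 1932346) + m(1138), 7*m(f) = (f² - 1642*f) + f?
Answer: -1619251/82159 ≈ -19.709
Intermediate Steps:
N(A, C) = 0
m(f) = -1641*f/7 + f²/7 (m(f) = ((f² - 1642*f) + f)/7 = (f² - 1641*f)/7 = -1641*f/7 + f²/7)
z = 12954008/7 (z = (0 + 1932346) + (⅐)*1138*(-1641 + 1138) = 1932346 + (⅐)*1138*(-503) = 1932346 - 572414/7 = 12954008/7 ≈ 1.8506e+6)
q = -93896 (q = 484*(-194) = -93896)
z/q = (12954008/7)/(-93896) = (12954008/7)*(-1/93896) = -1619251/82159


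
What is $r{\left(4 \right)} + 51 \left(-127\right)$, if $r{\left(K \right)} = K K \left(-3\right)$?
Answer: $-6525$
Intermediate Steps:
$r{\left(K \right)} = - 3 K^{2}$ ($r{\left(K \right)} = K^{2} \left(-3\right) = - 3 K^{2}$)
$r{\left(4 \right)} + 51 \left(-127\right) = - 3 \cdot 4^{2} + 51 \left(-127\right) = \left(-3\right) 16 - 6477 = -48 - 6477 = -6525$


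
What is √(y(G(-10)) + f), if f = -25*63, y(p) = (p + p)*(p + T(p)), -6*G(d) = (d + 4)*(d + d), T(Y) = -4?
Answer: I*√615 ≈ 24.799*I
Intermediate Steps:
G(d) = -d*(4 + d)/3 (G(d) = -(d + 4)*(d + d)/6 = -(4 + d)*2*d/6 = -d*(4 + d)/3)
y(p) = 2*p*(-4 + p) (y(p) = (p + p)*(p - 4) = (2*p)*(-4 + p) = 2*p*(-4 + p))
f = -1575
√(y(G(-10)) + f) = √(2*(-⅓*(-10)*(4 - 10))*(-4 - ⅓*(-10)*(4 - 10)) - 1575) = √(2*(-⅓*(-10)*(-6))*(-4 - ⅓*(-10)*(-6)) - 1575) = √(2*(-20)*(-4 - 20) - 1575) = √(2*(-20)*(-24) - 1575) = √(960 - 1575) = √(-615) = I*√615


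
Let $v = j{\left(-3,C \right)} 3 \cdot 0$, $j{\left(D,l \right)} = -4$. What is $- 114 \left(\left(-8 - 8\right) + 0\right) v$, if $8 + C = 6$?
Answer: $0$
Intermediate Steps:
$C = -2$ ($C = -8 + 6 = -2$)
$v = 0$ ($v = \left(-4\right) 3 \cdot 0 = \left(-12\right) 0 = 0$)
$- 114 \left(\left(-8 - 8\right) + 0\right) v = - 114 \left(\left(-8 - 8\right) + 0\right) 0 = - 114 \left(-16 + 0\right) 0 = - 114 \left(\left(-16\right) 0\right) = \left(-114\right) 0 = 0$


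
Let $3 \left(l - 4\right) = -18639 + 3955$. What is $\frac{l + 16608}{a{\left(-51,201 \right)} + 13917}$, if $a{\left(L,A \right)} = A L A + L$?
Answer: $- \frac{35152}{6139755} \approx -0.0057253$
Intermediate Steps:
$a{\left(L,A \right)} = L + L A^{2}$ ($a{\left(L,A \right)} = L A^{2} + L = L + L A^{2}$)
$l = - \frac{14672}{3}$ ($l = 4 + \frac{-18639 + 3955}{3} = 4 + \frac{1}{3} \left(-14684\right) = 4 - \frac{14684}{3} = - \frac{14672}{3} \approx -4890.7$)
$\frac{l + 16608}{a{\left(-51,201 \right)} + 13917} = \frac{- \frac{14672}{3} + 16608}{- 51 \left(1 + 201^{2}\right) + 13917} = \frac{35152}{3 \left(- 51 \left(1 + 40401\right) + 13917\right)} = \frac{35152}{3 \left(\left(-51\right) 40402 + 13917\right)} = \frac{35152}{3 \left(-2060502 + 13917\right)} = \frac{35152}{3 \left(-2046585\right)} = \frac{35152}{3} \left(- \frac{1}{2046585}\right) = - \frac{35152}{6139755}$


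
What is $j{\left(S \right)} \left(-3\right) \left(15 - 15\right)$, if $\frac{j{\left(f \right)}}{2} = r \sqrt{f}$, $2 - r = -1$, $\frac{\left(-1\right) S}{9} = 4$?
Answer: $0$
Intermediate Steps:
$S = -36$ ($S = \left(-9\right) 4 = -36$)
$r = 3$ ($r = 2 - -1 = 2 + 1 = 3$)
$j{\left(f \right)} = 6 \sqrt{f}$ ($j{\left(f \right)} = 2 \cdot 3 \sqrt{f} = 6 \sqrt{f}$)
$j{\left(S \right)} \left(-3\right) \left(15 - 15\right) = 6 \sqrt{-36} \left(-3\right) \left(15 - 15\right) = 6 \cdot 6 i \left(-3\right) 0 = 36 i \left(-3\right) 0 = - 108 i 0 = 0$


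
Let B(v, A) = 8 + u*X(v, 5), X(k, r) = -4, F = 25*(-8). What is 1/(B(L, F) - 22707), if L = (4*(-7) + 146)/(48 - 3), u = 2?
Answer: -1/22707 ≈ -4.4039e-5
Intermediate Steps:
F = -200
L = 118/45 (L = (-28 + 146)/45 = 118*(1/45) = 118/45 ≈ 2.6222)
B(v, A) = 0 (B(v, A) = 8 + 2*(-4) = 8 - 8 = 0)
1/(B(L, F) - 22707) = 1/(0 - 22707) = 1/(-22707) = -1/22707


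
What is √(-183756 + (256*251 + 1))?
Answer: I*√119499 ≈ 345.69*I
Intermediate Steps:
√(-183756 + (256*251 + 1)) = √(-183756 + (64256 + 1)) = √(-183756 + 64257) = √(-119499) = I*√119499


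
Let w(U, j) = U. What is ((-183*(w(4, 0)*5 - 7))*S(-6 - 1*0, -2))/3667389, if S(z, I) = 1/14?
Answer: -793/17114482 ≈ -4.6335e-5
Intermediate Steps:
S(z, I) = 1/14
((-183*(w(4, 0)*5 - 7))*S(-6 - 1*0, -2))/3667389 = (-183*(4*5 - 7)*(1/14))/3667389 = (-183*(20 - 7)*(1/14))*(1/3667389) = (-183*13*(1/14))*(1/3667389) = -2379*1/14*(1/3667389) = -2379/14*1/3667389 = -793/17114482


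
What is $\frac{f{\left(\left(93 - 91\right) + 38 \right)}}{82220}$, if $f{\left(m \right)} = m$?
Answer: $\frac{2}{4111} \approx 0.0004865$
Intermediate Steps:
$\frac{f{\left(\left(93 - 91\right) + 38 \right)}}{82220} = \frac{\left(93 - 91\right) + 38}{82220} = \left(2 + 38\right) \frac{1}{82220} = 40 \cdot \frac{1}{82220} = \frac{2}{4111}$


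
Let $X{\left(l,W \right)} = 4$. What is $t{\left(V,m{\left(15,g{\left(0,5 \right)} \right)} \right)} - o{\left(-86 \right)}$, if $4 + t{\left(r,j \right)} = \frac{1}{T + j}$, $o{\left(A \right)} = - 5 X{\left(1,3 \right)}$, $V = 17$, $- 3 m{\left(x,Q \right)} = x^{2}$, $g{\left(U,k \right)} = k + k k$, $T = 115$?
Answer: $\frac{641}{40} \approx 16.025$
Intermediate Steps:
$g{\left(U,k \right)} = k + k^{2}$
$m{\left(x,Q \right)} = - \frac{x^{2}}{3}$
$o{\left(A \right)} = -20$ ($o{\left(A \right)} = \left(-5\right) 4 = -20$)
$t{\left(r,j \right)} = -4 + \frac{1}{115 + j}$
$t{\left(V,m{\left(15,g{\left(0,5 \right)} \right)} \right)} - o{\left(-86 \right)} = \frac{-459 - 4 \left(- \frac{15^{2}}{3}\right)}{115 - \frac{15^{2}}{3}} - -20 = \frac{-459 - 4 \left(\left(- \frac{1}{3}\right) 225\right)}{115 - 75} + 20 = \frac{-459 - -300}{115 - 75} + 20 = \frac{-459 + 300}{40} + 20 = \frac{1}{40} \left(-159\right) + 20 = - \frac{159}{40} + 20 = \frac{641}{40}$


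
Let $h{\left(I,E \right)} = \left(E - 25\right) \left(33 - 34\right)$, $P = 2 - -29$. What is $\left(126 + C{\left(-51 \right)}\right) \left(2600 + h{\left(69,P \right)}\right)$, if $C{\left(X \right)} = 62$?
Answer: $487672$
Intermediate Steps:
$P = 31$ ($P = 2 + 29 = 31$)
$h{\left(I,E \right)} = 25 - E$ ($h{\left(I,E \right)} = \left(-25 + E\right) \left(-1\right) = 25 - E$)
$\left(126 + C{\left(-51 \right)}\right) \left(2600 + h{\left(69,P \right)}\right) = \left(126 + 62\right) \left(2600 + \left(25 - 31\right)\right) = 188 \left(2600 + \left(25 - 31\right)\right) = 188 \left(2600 - 6\right) = 188 \cdot 2594 = 487672$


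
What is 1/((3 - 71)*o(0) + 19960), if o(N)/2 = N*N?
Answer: 1/19960 ≈ 5.0100e-5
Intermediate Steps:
o(N) = 2*N² (o(N) = 2*(N*N) = 2*N²)
1/((3 - 71)*o(0) + 19960) = 1/((3 - 71)*(2*0²) + 19960) = 1/(-136*0 + 19960) = 1/(-68*0 + 19960) = 1/(0 + 19960) = 1/19960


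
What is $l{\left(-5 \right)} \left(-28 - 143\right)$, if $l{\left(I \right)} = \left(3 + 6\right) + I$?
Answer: $-684$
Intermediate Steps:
$l{\left(I \right)} = 9 + I$
$l{\left(-5 \right)} \left(-28 - 143\right) = \left(9 - 5\right) \left(-28 - 143\right) = 4 \left(-171\right) = -684$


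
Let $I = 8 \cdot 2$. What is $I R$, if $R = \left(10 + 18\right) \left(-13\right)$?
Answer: $-5824$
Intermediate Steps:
$R = -364$ ($R = 28 \left(-13\right) = -364$)
$I = 16$
$I R = 16 \left(-364\right) = -5824$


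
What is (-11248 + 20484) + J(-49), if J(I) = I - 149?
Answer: 9038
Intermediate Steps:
J(I) = -149 + I
(-11248 + 20484) + J(-49) = (-11248 + 20484) + (-149 - 49) = 9236 - 198 = 9038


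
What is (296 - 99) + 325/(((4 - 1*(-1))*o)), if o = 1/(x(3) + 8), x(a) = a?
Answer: 912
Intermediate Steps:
o = 1/11 (o = 1/(3 + 8) = 1/11 ≈ 0.090909)
(296 - 99) + 325/(((4 - 1*(-1))*o)) = (296 - 99) + 325/(((4 - 1*(-1))*(1/11))) = 197 + 325/(((4 + 1)*(1/11))) = 197 + 325/((5*(1/11))) = 197 + 325/(5/11) = 197 + 325*(11/5) = 197 + 715 = 912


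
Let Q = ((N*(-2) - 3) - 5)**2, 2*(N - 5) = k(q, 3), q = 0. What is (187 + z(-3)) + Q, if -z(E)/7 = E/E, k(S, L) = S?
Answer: 504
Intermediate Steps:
N = 5 (N = 5 + (1/2)*0 = 5 + 0 = 5)
Q = 324 (Q = ((5*(-2) - 3) - 5)**2 = ((-10 - 3) - 5)**2 = (-13 - 5)**2 = (-18)**2 = 324)
z(E) = -7 (z(E) = -7*E/E = -7*1 = -7)
(187 + z(-3)) + Q = (187 - 7) + 324 = 180 + 324 = 504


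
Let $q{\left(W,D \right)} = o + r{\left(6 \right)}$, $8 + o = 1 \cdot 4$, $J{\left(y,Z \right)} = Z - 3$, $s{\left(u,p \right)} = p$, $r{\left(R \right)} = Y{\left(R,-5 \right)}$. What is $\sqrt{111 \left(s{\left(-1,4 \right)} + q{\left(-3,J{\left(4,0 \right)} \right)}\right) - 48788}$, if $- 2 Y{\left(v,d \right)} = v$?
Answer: $i \sqrt{49121} \approx 221.63 i$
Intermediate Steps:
$Y{\left(v,d \right)} = - \frac{v}{2}$
$r{\left(R \right)} = - \frac{R}{2}$
$J{\left(y,Z \right)} = -3 + Z$
$o = -4$ ($o = -8 + 1 \cdot 4 = -8 + 4 = -4$)
$q{\left(W,D \right)} = -7$ ($q{\left(W,D \right)} = -4 - 3 = -7$)
$\sqrt{111 \left(s{\left(-1,4 \right)} + q{\left(-3,J{\left(4,0 \right)} \right)}\right) - 48788} = \sqrt{111 \left(4 - 7\right) - 48788} = \sqrt{111 \left(-3\right) - 48788} = \sqrt{-333 - 48788} = \sqrt{-49121} = i \sqrt{49121}$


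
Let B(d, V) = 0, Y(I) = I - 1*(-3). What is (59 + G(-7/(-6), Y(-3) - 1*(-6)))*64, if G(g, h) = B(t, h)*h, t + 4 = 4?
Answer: 3776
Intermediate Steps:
t = 0 (t = -4 + 4 = 0)
Y(I) = 3 + I (Y(I) = I + 3 = 3 + I)
G(g, h) = 0 (G(g, h) = 0*h = 0)
(59 + G(-7/(-6), Y(-3) - 1*(-6)))*64 = (59 + 0)*64 = 59*64 = 3776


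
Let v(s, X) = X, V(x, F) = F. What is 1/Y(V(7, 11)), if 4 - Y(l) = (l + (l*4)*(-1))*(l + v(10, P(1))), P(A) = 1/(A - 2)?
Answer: 1/334 ≈ 0.0029940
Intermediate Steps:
P(A) = 1/(-2 + A)
Y(l) = 4 + 3*l*(-1 + l) (Y(l) = 4 - (l + (l*4)*(-1))*(l + 1/(-2 + 1)) = 4 - (l + (4*l)*(-1))*(l + 1/(-1)) = 4 - (l - 4*l)*(l - 1) = 4 - (-3*l)*(-1 + l) = 4 - (-3)*l*(-1 + l) = 4 + 3*l*(-1 + l))
1/Y(V(7, 11)) = 1/(4 - 3*11 + 3*11²) = 1/(4 - 33 + 3*121) = 1/(4 - 33 + 363) = 1/334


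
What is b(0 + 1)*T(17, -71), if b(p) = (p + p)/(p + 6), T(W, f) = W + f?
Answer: -108/7 ≈ -15.429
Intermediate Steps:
b(p) = 2*p/(6 + p) (b(p) = (2*p)/(6 + p) = 2*p/(6 + p))
b(0 + 1)*T(17, -71) = (2*(0 + 1)/(6 + (0 + 1)))*(17 - 71) = (2*1/(6 + 1))*(-54) = (2*1/7)*(-54) = (2*1*(1/7))*(-54) = (2/7)*(-54) = -108/7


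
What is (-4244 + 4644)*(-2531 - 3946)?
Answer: -2590800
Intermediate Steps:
(-4244 + 4644)*(-2531 - 3946) = 400*(-6477) = -2590800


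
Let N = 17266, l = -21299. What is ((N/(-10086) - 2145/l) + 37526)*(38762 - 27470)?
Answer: 15170902734991000/35803619 ≈ 4.2373e+8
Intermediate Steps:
((N/(-10086) - 2145/l) + 37526)*(38762 - 27470) = ((17266/(-10086) - 2145/(-21299)) + 37526)*(38762 - 27470) = ((17266*(-1/10086) - 2145*(-1/21299)) + 37526)*11292 = ((-8633/5043 + 2145/21299) + 37526)*11292 = (-173057032/107410857 + 37526)*11292 = (4030526762750/107410857)*11292 = 15170902734991000/35803619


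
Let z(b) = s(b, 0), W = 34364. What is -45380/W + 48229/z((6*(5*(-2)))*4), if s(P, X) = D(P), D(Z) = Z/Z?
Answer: 414323994/8591 ≈ 48228.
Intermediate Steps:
D(Z) = 1
s(P, X) = 1
z(b) = 1
-45380/W + 48229/z((6*(5*(-2)))*4) = -45380/34364 + 48229/1 = -45380*1/34364 + 48229*1 = -11345/8591 + 48229 = 414323994/8591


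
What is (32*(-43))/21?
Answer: -1376/21 ≈ -65.524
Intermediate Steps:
(32*(-43))/21 = -1376*1/21 = -1376/21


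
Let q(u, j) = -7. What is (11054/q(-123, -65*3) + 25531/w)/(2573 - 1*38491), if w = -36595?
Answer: 404699847/9200934470 ≈ 0.043985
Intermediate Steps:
(11054/q(-123, -65*3) + 25531/w)/(2573 - 1*38491) = (11054/(-7) + 25531/(-36595))/(2573 - 1*38491) = (11054*(-⅐) + 25531*(-1/36595))/(2573 - 38491) = (-11054/7 - 25531/36595)/(-35918) = -404699847/256165*(-1/35918) = 404699847/9200934470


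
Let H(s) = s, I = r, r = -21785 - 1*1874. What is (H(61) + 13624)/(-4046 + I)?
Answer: -2737/5541 ≈ -0.49395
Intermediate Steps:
r = -23659 (r = -21785 - 1874 = -23659)
I = -23659
(H(61) + 13624)/(-4046 + I) = (61 + 13624)/(-4046 - 23659) = 13685/(-27705) = 13685*(-1/27705) = -2737/5541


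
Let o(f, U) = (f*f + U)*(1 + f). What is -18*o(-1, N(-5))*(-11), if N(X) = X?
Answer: 0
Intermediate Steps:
o(f, U) = (1 + f)*(U + f²) (o(f, U) = (f² + U)*(1 + f) = (U + f²)*(1 + f) = (1 + f)*(U + f²))
-18*o(-1, N(-5))*(-11) = -18*(-5 + (-1)² + (-1)³ - 5*(-1))*(-11) = -18*(-5 + 1 - 1 + 5)*(-11) = -18*0*(-11) = 0*(-11) = 0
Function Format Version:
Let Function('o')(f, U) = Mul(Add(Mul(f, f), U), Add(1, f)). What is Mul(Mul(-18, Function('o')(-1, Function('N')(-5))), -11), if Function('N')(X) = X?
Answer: 0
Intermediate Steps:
Function('o')(f, U) = Mul(Add(1, f), Add(U, Pow(f, 2))) (Function('o')(f, U) = Mul(Add(Pow(f, 2), U), Add(1, f)) = Mul(Add(U, Pow(f, 2)), Add(1, f)) = Mul(Add(1, f), Add(U, Pow(f, 2))))
Mul(Mul(-18, Function('o')(-1, Function('N')(-5))), -11) = Mul(Mul(-18, Add(-5, Pow(-1, 2), Pow(-1, 3), Mul(-5, -1))), -11) = Mul(Mul(-18, Add(-5, 1, -1, 5)), -11) = Mul(Mul(-18, 0), -11) = Mul(0, -11) = 0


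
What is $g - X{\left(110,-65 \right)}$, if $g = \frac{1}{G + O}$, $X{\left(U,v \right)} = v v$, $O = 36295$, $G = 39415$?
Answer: $- \frac{319874749}{75710} \approx -4225.0$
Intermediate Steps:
$X{\left(U,v \right)} = v^{2}$
$g = \frac{1}{75710}$ ($g = \frac{1}{39415 + 36295} = \frac{1}{75710} \approx 1.3208 \cdot 10^{-5}$)
$g - X{\left(110,-65 \right)} = \frac{1}{75710} - \left(-65\right)^{2} = \frac{1}{75710} - 4225 = - \frac{319874749}{75710}$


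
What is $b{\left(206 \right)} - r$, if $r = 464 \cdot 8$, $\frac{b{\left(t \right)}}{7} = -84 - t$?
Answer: $-5742$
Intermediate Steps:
$b{\left(t \right)} = -588 - 7 t$ ($b{\left(t \right)} = 7 \left(-84 - t\right) = -588 - 7 t$)
$r = 3712$
$b{\left(206 \right)} - r = \left(-588 - 1442\right) - 3712 = -2030 - 3712 = -5742$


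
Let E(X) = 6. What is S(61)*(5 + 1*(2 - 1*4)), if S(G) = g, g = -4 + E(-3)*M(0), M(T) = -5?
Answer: -102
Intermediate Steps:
g = -34 (g = -4 + 6*(-5) = -4 - 30 = -34)
S(G) = -34
S(61)*(5 + 1*(2 - 1*4)) = -34*(5 + 1*(2 - 1*4)) = -34*(5 + 1*(2 - 4)) = -34*(5 + 1*(-2)) = -34*(5 - 2) = -34*3 = -102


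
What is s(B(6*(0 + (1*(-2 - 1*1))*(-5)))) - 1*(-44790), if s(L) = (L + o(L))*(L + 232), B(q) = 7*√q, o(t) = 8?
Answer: 51056 + 5040*√10 ≈ 66994.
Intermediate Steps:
s(L) = (8 + L)*(232 + L) (s(L) = (L + 8)*(L + 232) = (8 + L)*(232 + L))
s(B(6*(0 + (1*(-2 - 1*1))*(-5)))) - 1*(-44790) = (1856 + (7*√(6*(0 + (1*(-2 - 1*1))*(-5))))² + 240*(7*√(6*(0 + (1*(-2 - 1*1))*(-5))))) - 1*(-44790) = (1856 + (7*√(6*(0 + (1*(-2 - 1))*(-5))))² + 240*(7*√(6*(0 + (1*(-2 - 1))*(-5))))) + 44790 = (1856 + (7*√(6*(0 + (1*(-3))*(-5))))² + 240*(7*√(6*(0 + (1*(-3))*(-5))))) + 44790 = (1856 + (7*√(6*(0 - 3*(-5))))² + 240*(7*√(6*(0 - 3*(-5))))) + 44790 = (1856 + (7*√(6*(0 + 15)))² + 240*(7*√(6*(0 + 15)))) + 44790 = (1856 + (7*√(6*15))² + 240*(7*√(6*15))) + 44790 = (1856 + (7*√90)² + 240*(7*√90)) + 44790 = (1856 + (7*(3*√10))² + 240*(7*(3*√10))) + 44790 = (1856 + (21*√10)² + 240*(21*√10)) + 44790 = (1856 + 4410 + 5040*√10) + 44790 = (6266 + 5040*√10) + 44790 = 51056 + 5040*√10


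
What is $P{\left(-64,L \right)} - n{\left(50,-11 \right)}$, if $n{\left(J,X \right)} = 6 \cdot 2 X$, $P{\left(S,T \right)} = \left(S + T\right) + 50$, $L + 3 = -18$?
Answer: $97$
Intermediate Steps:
$L = -21$ ($L = -3 - 18 = -21$)
$P{\left(S,T \right)} = 50 + S + T$
$n{\left(J,X \right)} = 12 X$
$P{\left(-64,L \right)} - n{\left(50,-11 \right)} = \left(50 - 64 - 21\right) - 12 \left(-11\right) = -35 - -132 = -35 + 132 = 97$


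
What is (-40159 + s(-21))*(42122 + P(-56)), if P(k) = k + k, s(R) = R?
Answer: -1687961800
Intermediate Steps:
P(k) = 2*k
(-40159 + s(-21))*(42122 + P(-56)) = (-40159 - 21)*(42122 + 2*(-56)) = -40180*(42122 - 112) = -40180*42010 = -1687961800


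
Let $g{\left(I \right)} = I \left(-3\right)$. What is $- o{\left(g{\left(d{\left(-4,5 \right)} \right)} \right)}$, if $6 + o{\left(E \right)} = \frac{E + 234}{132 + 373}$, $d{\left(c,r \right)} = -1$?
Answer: $\frac{2793}{505} \approx 5.5307$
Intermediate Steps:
$g{\left(I \right)} = - 3 I$
$o{\left(E \right)} = - \frac{2796}{505} + \frac{E}{505}$ ($o{\left(E \right)} = -6 + \frac{E + 234}{132 + 373} = -6 + \frac{234 + E}{505} = -6 + \left(234 + E\right) \frac{1}{505} = -6 + \left(\frac{234}{505} + \frac{E}{505}\right) = - \frac{2796}{505} + \frac{E}{505}$)
$- o{\left(g{\left(d{\left(-4,5 \right)} \right)} \right)} = - (- \frac{2796}{505} + \frac{\left(-3\right) \left(-1\right)}{505}) = - (- \frac{2796}{505} + \frac{1}{505} \cdot 3) = - (- \frac{2796}{505} + \frac{3}{505}) = \left(-1\right) \left(- \frac{2793}{505}\right) = \frac{2793}{505}$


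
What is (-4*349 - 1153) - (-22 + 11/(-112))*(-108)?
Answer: -138197/28 ≈ -4935.6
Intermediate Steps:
(-4*349 - 1153) - (-22 + 11/(-112))*(-108) = (-1396 - 1153) - (-22 + 11*(-1/112))*(-108) = -2549 - (-22 - 11/112)*(-108) = -2549 - (-2475)*(-108)/112 = -2549 - 1*66825/28 = -2549 - 66825/28 = -138197/28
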